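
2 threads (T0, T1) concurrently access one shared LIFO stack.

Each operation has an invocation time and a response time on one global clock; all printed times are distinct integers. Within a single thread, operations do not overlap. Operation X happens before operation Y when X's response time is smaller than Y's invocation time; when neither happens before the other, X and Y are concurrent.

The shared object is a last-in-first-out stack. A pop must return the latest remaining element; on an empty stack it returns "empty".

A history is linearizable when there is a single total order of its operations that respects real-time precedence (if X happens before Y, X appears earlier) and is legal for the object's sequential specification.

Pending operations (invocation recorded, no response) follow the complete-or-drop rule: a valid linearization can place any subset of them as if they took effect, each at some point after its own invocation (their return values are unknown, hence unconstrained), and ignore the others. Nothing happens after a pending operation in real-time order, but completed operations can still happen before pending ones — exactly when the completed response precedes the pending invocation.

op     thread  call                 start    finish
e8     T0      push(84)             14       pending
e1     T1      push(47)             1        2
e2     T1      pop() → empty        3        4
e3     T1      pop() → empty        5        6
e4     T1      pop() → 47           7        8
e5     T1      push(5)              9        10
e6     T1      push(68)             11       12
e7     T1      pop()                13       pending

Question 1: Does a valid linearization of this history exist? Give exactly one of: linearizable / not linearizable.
not linearizable

prefix check: 1..3 passes, 1..4 fails once e2's time-4 response joins
exactly one order of the 2 completed ops respects real time; the LIFO stack replay fails
one such order, e1, e2, breaks at step 2 where e2 pop() → empty is illegal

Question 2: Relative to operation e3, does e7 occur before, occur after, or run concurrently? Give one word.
after

e7 spans [13,…), e3 spans [5,6]
resp(e3)=6 < inv(e7)=13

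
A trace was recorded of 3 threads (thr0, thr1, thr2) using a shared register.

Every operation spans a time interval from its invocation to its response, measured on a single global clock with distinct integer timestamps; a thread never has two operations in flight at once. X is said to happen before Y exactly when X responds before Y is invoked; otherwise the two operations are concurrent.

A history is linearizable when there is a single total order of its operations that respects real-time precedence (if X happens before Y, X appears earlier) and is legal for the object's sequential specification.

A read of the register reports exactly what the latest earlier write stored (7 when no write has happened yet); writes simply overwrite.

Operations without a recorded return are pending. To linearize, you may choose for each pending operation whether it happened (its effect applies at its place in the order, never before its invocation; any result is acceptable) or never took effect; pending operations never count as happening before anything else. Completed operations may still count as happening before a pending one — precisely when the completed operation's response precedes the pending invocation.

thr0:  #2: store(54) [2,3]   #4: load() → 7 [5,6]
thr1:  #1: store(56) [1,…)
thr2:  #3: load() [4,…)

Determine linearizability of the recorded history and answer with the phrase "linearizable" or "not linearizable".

not linearizable

through event 5 a valid linearization exists; event 6 (#4 responding at time 6) ends that
the completed operations (2 total) allow one real-time order; the register replay rejects it
including or dropping the 2 pending operations (#1, #3) in any combination fails
for example #2, #4 (pending dropped) fails at step 2: #4 load() → 7 is not legal there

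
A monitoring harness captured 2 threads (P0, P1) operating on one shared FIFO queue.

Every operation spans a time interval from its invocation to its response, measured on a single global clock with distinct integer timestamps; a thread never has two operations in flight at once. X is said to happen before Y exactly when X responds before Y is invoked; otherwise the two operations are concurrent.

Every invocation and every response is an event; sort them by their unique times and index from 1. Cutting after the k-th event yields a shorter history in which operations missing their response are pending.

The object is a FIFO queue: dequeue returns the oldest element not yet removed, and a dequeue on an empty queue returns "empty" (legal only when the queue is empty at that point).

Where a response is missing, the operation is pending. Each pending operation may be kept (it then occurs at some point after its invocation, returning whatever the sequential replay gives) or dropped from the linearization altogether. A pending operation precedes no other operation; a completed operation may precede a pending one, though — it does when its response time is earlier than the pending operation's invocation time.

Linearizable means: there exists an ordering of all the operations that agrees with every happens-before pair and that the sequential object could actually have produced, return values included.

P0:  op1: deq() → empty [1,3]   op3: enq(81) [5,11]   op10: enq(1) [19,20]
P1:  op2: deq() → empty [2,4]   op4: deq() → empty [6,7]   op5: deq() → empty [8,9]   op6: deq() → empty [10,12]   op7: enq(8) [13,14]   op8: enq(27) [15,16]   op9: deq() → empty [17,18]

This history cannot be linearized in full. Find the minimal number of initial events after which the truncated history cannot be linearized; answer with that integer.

18

events 1..17 are still linearizable — one witness is op1, op2, op4, op5, op6, op3, op7, op8:
step 1: op1 deq() → empty — queue <>
step 2: op2 deq() → empty — queue <>
step 3: op4 deq() → empty — queue <>
step 4: op5 deq() → empty — queue <>
step 5: op6 deq() → empty — queue <>
step 6: op3 enq(81) — queue <81>
step 7: op7 enq(8) — queue <81,8>
step 8: op8 enq(27) — queue <81,8,27>
event 18 — op9's response, time 18 — after it, nothing linearizes
take op1, op2, op3, op4, op5, op6, op7, op8, op9: step 4 already fails, because op4 deq() → empty cannot occur there
take op1, op2, op4, op3, op5, op6, op7, op8, op9: step 5 already fails, because op5 deq() → empty cannot occur there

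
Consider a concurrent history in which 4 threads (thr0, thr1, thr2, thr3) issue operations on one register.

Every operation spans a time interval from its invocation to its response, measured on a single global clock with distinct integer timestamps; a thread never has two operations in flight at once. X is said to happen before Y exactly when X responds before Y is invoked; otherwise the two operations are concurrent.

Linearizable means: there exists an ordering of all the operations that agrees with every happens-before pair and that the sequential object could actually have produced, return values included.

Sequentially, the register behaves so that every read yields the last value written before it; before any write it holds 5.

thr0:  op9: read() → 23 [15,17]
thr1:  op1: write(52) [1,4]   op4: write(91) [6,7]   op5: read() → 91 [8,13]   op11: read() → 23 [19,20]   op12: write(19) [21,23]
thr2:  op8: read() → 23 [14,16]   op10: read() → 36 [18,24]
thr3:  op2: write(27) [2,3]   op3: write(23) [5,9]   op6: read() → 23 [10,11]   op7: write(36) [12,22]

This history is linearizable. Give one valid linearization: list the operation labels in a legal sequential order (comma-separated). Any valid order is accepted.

op1, op2, op4, op5, op3, op6, op8, op9, op11, op7, op10, op12

step 1: op1 write(52) — value 52
step 2: op2 write(27) — value 27
step 3: op4 write(91) — value 91
step 4: op5 read() → 91 — value 91
step 5: op3 write(23) — value 23
step 6: op6 read() → 23 — value 23
step 7: op8 read() → 23 — value 23
step 8: op9 read() → 23 — value 23
step 9: op11 read() → 23 — value 23
step 10: op7 write(36) — value 36
step 11: op10 read() → 36 — value 36
step 12: op12 write(19) — value 19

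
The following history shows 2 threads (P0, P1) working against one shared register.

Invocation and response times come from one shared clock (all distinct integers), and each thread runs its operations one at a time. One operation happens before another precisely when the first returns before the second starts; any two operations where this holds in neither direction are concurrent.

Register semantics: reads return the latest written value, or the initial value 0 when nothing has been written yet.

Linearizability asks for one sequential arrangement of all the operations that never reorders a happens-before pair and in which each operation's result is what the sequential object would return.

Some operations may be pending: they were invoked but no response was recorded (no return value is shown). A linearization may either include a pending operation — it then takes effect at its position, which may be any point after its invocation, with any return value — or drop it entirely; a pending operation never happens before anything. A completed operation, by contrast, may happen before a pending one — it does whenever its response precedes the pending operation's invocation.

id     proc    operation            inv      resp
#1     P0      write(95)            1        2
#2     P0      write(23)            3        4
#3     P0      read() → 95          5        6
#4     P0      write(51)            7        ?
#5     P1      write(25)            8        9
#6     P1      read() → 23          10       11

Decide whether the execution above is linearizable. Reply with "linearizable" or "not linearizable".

not linearizable

the violation lands at event 6, #3's response at time 6: events 1..5 linearize, events 1..6 do not
one real-time candidate order over the 3 completed operations — the register replay rejects it
e.g. #1, #2, #3: illegal at step 3, since #3 read() → 95 cannot apply there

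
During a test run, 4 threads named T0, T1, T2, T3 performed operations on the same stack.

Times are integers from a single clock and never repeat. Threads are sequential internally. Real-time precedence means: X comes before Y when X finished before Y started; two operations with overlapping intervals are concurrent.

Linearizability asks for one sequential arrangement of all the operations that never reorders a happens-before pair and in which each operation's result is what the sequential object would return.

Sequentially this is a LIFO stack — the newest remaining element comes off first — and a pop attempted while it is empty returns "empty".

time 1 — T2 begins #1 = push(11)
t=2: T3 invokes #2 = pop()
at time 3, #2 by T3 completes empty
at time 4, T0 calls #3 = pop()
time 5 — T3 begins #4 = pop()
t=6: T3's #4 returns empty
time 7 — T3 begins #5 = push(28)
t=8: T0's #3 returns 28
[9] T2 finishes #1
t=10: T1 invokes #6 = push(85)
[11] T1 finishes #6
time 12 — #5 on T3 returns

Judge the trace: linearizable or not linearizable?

linearizable

witness order: #2, #4, #1, #5, #3, #6
1. #2 pop() → empty, leaving stack <>
2. #4 pop() → empty, leaving stack <>
3. #1 push(11), leaving stack <11>
4. #5 push(28), leaving stack <11,28>
5. #3 pop() → 28, leaving stack <11>
6. #6 push(85), leaving stack <11,85>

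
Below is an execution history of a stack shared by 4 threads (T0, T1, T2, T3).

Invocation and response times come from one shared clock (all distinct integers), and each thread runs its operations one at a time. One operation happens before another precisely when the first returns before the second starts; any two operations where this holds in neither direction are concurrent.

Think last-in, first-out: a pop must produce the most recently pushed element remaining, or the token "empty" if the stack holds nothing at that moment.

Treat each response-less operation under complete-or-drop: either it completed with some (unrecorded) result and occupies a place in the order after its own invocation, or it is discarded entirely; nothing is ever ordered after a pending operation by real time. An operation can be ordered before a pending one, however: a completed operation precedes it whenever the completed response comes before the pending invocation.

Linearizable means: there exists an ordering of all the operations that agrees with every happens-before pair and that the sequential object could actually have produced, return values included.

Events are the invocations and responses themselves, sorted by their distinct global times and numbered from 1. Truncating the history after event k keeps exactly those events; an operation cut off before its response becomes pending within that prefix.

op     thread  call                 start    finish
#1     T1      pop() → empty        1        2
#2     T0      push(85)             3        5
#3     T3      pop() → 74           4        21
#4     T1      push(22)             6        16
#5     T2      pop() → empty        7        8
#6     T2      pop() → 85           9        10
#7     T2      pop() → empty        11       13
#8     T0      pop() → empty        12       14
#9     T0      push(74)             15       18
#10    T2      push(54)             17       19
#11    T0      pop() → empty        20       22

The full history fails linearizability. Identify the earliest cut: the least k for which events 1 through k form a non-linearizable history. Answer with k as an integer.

10

a valid linearization of events 1..9 exists, for instance #1, #2, #3, #5:
after step 1 (#1 pop() → empty): stack <>
after step 2 (#2 push(85)): stack <85>
after step 3 (#3 pop() (pending, included)): stack <>
after step 4 (#5 pop() → empty): stack <>
once event 10 joins (#6's response, time 10), exhaustive search finds no witness
every completion of the 2 pending operations (#3, #4) was checked; none linearizes
sample order #1, #2, #5, #6 (pending dropped) stalls at step 3 — #5 pop() → empty has no legal effect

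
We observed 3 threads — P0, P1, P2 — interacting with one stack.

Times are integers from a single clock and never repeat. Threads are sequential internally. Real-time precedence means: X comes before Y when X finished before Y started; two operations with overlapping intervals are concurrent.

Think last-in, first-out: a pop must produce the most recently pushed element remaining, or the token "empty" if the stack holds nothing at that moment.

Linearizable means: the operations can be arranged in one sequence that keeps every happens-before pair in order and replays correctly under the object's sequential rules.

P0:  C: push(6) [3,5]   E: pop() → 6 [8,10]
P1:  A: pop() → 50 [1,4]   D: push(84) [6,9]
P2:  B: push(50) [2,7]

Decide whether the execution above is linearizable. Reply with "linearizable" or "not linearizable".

linearizable

one valid linearization: B, A, C, E, D
step 1: B push(50) — stack <50>
step 2: A pop() → 50 — stack <>
step 3: C push(6) — stack <6>
step 4: E pop() → 6 — stack <>
step 5: D push(84) — stack <84>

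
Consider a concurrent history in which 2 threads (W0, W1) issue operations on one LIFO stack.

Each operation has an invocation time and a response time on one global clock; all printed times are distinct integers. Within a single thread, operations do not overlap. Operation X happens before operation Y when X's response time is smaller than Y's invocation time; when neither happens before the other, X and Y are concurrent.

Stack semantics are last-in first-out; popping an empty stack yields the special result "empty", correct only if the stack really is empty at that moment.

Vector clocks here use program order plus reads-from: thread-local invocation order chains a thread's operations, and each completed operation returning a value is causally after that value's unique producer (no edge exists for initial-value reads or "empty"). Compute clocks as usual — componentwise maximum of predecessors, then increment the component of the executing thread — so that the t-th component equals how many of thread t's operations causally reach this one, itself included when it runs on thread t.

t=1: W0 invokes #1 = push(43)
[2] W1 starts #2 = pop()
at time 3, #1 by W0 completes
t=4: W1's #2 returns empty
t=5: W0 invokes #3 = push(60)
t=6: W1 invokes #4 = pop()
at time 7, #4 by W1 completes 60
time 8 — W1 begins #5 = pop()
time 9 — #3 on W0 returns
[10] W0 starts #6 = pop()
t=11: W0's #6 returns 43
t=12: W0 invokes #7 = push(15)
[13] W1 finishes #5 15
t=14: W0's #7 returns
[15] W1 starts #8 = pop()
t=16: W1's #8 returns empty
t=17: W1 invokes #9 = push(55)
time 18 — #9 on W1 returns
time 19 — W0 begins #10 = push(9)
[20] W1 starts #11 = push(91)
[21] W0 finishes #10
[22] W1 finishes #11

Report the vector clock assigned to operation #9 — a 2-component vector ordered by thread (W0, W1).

#2 (invocation 2): nothing precedes it; W1's component alone gives (0, 1)
#1 (invocation 1): nothing precedes it; W0's component alone gives (1, 0)
#3, invoked 5, takes VC(#1)=(1, 0) under max, adds 1 for W0 → (2, 0)
#6, invoked 10, takes VC(#1)=(1, 0), VC(#3)=(2, 0) under max, adds 1 for W0 → (3, 0)
#4, invoked 6, takes VC(#2)=(0, 1), VC(#3)=(2, 0) under max, adds 1 for W1 → (2, 2)
#7, invoked 12, takes VC(#6)=(3, 0) under max, adds 1 for W0 → (4, 0)
#10, invoked 19, takes VC(#7)=(4, 0) under max, adds 1 for W0 → (5, 0)
#5, invoked 8, takes VC(#4)=(2, 2), VC(#7)=(4, 0) under max, adds 1 for W1 → (4, 3)
#8, invoked 15, takes VC(#5)=(4, 3) under max, adds 1 for W1 → (4, 4)
#9, invoked 17, takes VC(#8)=(4, 4) under max, adds 1 for W1 → (4, 5)
#11, invoked 20, takes VC(#9)=(4, 5) under max, adds 1 for W1 → (4, 6)
target: VC(#9) = (4, 5)

(4, 5)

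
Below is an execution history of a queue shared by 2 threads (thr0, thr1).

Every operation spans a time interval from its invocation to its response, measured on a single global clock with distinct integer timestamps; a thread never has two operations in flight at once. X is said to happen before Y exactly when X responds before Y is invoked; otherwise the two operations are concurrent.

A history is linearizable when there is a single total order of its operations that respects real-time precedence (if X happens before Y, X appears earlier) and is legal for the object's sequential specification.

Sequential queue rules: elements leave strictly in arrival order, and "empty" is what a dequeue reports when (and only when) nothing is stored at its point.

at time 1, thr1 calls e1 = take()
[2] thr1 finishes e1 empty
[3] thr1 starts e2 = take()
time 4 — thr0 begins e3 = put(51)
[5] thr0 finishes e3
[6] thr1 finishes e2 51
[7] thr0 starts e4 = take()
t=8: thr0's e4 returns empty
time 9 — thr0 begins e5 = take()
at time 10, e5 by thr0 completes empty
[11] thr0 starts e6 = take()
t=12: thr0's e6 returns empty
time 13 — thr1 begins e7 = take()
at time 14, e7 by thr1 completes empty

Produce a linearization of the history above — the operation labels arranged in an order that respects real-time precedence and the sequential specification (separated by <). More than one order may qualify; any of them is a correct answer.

1. e1 take() → empty, leaving queue <>
2. e3 put(51), leaving queue <51>
3. e2 take() → 51, leaving queue <>
4. e4 take() → empty, leaving queue <>
5. e5 take() → empty, leaving queue <>
6. e6 take() → empty, leaving queue <>
7. e7 take() → empty, leaving queue <>

e1 < e3 < e2 < e4 < e5 < e6 < e7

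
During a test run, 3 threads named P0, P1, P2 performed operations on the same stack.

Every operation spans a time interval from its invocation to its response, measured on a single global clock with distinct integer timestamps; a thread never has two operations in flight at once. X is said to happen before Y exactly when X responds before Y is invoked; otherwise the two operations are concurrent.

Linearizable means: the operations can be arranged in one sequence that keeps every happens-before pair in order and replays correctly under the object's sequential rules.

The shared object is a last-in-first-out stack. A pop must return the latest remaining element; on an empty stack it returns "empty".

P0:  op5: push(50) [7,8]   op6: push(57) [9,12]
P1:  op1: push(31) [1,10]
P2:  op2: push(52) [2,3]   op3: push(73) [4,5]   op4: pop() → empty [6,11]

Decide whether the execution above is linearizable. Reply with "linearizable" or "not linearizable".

not linearizable

through event 10 a valid linearization exists; event 11 (op4 responding at time 11) ends that
real-time-consistent orders of the 5 completed operations: 10 — all fail the stack replay
include/drop combinations of the 1 pending operation (op6) were all tried; none helps
one such order, op1, op2, op3, op4, op5 (pending dropped), breaks at step 4 where op4 pop() → empty is illegal
one such order, op1, op2, op3, op5, op4 (pending dropped), breaks at step 5 where op4 pop() → empty is illegal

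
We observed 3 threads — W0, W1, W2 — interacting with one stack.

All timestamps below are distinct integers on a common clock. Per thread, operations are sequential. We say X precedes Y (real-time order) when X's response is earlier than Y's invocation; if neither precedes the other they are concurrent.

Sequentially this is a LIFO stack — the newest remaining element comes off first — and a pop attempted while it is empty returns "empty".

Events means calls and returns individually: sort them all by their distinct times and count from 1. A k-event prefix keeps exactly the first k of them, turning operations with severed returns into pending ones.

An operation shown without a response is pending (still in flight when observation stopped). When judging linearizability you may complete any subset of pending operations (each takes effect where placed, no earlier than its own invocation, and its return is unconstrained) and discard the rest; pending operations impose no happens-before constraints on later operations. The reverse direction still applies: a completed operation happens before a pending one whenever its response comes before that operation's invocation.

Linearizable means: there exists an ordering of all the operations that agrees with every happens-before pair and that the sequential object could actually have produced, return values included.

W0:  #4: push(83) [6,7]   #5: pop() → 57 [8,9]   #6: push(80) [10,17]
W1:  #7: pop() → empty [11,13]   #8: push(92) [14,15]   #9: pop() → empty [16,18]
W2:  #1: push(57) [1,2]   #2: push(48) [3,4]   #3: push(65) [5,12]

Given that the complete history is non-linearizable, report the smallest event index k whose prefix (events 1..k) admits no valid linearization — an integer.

a valid linearization of events 1..8 exists, for instance #1, #2, #3, #4:
1. #1 push(57), leaving stack <57>
2. #2 push(48), leaving stack <57,48>
3. #3 push(65) (pending, included), leaving stack <57,48,65>
4. #4 push(83), leaving stack <57,48,65,83>
at event 9 (#5's time-9 response) nothing linearizes any more
no escape via the 1 pending operation (#3): every completion choice fails
one such order, #1, #2, #4, #5 (pending dropped), breaks at step 4 where #5 pop() → 57 is illegal

9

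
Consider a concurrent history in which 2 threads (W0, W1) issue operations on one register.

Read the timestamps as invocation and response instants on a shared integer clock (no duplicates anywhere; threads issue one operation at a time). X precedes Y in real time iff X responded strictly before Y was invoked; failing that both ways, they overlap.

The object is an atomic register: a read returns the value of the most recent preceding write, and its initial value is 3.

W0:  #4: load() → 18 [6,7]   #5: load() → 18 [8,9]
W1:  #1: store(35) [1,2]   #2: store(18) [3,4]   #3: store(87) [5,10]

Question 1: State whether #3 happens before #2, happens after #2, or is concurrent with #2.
after

#3 spans [5,10], #2 spans [3,4]
resp(#2)=4 < inv(#3)=5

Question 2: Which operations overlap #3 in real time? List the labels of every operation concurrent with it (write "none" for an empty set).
#4, #5

overlap test against #3 [5,10]: concurrent iff the interval meets 5..10
#1 [1,2]: before
#2 [3,4]: before
#4 [6,7]: concurrent
#5 [8,9]: concurrent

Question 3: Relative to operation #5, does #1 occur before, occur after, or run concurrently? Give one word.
before

#1 spans [1,2], #5 spans [8,9]
resp(#1)=2 < inv(#5)=8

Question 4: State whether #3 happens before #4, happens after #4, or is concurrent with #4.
concurrent

#3 spans [5,10], #4 spans [6,7]
the intervals overlap in both directions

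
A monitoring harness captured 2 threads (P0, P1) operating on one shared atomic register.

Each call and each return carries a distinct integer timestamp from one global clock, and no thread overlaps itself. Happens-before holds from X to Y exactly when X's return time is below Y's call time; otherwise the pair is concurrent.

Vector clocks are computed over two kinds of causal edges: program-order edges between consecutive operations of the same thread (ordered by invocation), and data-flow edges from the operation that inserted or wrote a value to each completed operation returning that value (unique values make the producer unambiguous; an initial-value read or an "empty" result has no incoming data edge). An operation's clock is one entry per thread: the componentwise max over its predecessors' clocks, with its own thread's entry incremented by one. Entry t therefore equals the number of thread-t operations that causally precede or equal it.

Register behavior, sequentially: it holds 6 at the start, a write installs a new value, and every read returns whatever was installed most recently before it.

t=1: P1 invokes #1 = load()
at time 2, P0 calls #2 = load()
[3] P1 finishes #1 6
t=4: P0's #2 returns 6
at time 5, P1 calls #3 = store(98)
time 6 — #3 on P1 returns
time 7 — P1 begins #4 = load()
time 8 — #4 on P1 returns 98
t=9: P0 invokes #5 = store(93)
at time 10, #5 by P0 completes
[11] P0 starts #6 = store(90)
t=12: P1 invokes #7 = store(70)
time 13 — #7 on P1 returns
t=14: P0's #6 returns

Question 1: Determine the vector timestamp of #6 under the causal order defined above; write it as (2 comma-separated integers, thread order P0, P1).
Answer: (3, 0)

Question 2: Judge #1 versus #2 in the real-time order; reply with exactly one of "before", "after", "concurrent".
Answer: concurrent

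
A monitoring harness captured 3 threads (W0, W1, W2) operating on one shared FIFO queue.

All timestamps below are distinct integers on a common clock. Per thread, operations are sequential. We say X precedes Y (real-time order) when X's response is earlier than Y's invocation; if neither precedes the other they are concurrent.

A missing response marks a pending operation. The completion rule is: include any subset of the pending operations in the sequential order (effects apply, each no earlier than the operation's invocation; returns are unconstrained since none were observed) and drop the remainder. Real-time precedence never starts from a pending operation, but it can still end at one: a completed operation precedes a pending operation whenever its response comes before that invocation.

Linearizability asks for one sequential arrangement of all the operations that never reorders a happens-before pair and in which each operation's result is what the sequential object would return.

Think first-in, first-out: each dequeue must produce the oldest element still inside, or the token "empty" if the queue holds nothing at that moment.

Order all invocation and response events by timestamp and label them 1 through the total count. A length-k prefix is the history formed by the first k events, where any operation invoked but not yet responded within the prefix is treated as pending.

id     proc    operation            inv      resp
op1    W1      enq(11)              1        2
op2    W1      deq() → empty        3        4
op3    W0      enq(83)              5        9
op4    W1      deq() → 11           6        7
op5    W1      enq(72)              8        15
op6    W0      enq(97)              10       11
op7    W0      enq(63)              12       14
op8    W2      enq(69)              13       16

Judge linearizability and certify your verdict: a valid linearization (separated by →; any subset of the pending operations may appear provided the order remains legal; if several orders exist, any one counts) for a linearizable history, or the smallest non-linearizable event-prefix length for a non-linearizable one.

already the first 4 events (up to op2's response at time 4) admit no linearization; the first 3 still do
a single order respects real time; the 2 completed FIFO queue operations fail replay along it
for example op1, op2 fails at step 2: op2 deq() → empty is not legal there

not linearizable — minimal violating prefix: 4 events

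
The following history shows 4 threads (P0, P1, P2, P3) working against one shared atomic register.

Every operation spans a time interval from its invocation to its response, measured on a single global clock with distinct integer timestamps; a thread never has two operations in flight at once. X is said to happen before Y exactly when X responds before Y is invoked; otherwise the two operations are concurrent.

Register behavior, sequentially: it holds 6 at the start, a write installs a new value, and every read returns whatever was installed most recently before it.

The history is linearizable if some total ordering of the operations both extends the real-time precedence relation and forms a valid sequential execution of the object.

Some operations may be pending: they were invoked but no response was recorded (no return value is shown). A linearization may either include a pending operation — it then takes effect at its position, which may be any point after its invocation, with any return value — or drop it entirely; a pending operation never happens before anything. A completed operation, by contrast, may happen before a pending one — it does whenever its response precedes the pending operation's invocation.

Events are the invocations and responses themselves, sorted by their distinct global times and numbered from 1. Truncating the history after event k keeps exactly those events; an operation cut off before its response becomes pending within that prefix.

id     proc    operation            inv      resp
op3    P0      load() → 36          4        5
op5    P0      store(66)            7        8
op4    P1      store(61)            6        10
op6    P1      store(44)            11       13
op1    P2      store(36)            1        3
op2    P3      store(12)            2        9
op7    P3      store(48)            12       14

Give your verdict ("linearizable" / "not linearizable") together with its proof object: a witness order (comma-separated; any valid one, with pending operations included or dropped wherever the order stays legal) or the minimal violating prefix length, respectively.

1. op1 store(36), leaving value 36
2. op3 load() → 36, leaving value 36
3. op2 store(12), leaving value 12
4. op4 store(61), leaving value 61
5. op5 store(66), leaving value 66
6. op6 store(44), leaving value 44
7. op7 store(48), leaving value 48

linearizable — witness: op1, op3, op2, op4, op5, op6, op7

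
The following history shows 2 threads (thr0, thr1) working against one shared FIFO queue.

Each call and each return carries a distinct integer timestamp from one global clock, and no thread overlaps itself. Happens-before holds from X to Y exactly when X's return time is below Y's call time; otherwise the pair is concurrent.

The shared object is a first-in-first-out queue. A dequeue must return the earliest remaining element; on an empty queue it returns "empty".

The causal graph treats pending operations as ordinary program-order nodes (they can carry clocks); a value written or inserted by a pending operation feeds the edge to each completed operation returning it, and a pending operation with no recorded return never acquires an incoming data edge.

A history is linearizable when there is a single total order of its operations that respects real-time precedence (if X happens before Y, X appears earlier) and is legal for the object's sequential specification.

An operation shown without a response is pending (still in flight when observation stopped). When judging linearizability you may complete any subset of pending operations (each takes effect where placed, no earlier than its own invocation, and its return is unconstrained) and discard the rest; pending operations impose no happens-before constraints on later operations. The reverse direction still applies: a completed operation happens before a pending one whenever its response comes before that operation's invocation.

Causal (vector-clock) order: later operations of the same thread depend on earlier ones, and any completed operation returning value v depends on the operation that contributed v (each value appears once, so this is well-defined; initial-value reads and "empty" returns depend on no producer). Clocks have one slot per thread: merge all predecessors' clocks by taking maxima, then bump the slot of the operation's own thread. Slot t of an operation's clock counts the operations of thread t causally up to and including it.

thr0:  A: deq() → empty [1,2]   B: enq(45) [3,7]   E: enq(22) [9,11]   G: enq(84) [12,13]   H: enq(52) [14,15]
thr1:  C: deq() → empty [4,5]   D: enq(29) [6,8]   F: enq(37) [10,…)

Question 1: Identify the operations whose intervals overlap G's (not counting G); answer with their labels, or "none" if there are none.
F

G spans [12,13]: anything still running between times 12 and 13 counts as concurrent
A [1,2]: before
B [3,7]: before
C [4,5]: before
D [6,8]: before
E [9,11]: before
F [10,…): concurrent
H [14,15]: after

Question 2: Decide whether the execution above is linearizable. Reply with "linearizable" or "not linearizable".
linearizable

one valid linearization: A, C, B, D, E, F, G, H
1. A deq() → empty, leaving queue <>
2. C deq() → empty, leaving queue <>
3. B enq(45), leaving queue <45>
4. D enq(29), leaving queue <45,29>
5. E enq(22), leaving queue <45,29,22>
6. F enq(37) (pending, included), leaving queue <45,29,22,37>
7. G enq(84), leaving queue <45,29,22,37,84>
8. H enq(52), leaving queue <45,29,22,37,84,52>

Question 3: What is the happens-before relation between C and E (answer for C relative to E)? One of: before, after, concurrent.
before

C spans [4,5], E spans [9,11]
resp(C)=5 < inv(E)=9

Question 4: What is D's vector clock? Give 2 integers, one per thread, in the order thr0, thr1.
(0, 2)

C (invocation 4): nothing precedes it; thr1's component alone gives (0, 1)
A (invocation 1): nothing precedes it; thr0's component alone gives (1, 0)
invoked at 6, D merges VC(C)=(0, 1) and bumps thr1's slot → (0, 2)
invoked at 3, B merges VC(A)=(1, 0) and bumps thr0's slot → (2, 0)
invoked at 10, F merges VC(D)=(0, 2) and bumps thr1's slot → (0, 3)
invoked at 9, E merges VC(B)=(2, 0) and bumps thr0's slot → (3, 0)
invoked at 12, G merges VC(E)=(3, 0) and bumps thr0's slot → (4, 0)
invoked at 14, H merges VC(G)=(4, 0) and bumps thr0's slot → (5, 0)
target: VC(D) = (0, 2)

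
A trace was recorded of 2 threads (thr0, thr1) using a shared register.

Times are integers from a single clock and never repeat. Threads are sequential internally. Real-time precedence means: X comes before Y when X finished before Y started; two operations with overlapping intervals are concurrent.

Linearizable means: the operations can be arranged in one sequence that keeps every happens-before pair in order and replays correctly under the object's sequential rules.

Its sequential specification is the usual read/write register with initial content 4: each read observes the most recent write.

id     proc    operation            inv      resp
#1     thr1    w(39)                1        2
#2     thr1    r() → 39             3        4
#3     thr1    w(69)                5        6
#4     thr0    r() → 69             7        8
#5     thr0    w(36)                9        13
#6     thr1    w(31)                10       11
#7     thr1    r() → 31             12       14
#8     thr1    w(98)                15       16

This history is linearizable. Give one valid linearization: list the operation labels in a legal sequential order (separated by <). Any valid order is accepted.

#1 < #2 < #3 < #4 < #5 < #6 < #7 < #8

step 1: #1 w(39) — value 39
step 2: #2 r() → 39 — value 39
step 3: #3 w(69) — value 69
step 4: #4 r() → 69 — value 69
step 5: #5 w(36) — value 36
step 6: #6 w(31) — value 31
step 7: #7 r() → 31 — value 31
step 8: #8 w(98) — value 98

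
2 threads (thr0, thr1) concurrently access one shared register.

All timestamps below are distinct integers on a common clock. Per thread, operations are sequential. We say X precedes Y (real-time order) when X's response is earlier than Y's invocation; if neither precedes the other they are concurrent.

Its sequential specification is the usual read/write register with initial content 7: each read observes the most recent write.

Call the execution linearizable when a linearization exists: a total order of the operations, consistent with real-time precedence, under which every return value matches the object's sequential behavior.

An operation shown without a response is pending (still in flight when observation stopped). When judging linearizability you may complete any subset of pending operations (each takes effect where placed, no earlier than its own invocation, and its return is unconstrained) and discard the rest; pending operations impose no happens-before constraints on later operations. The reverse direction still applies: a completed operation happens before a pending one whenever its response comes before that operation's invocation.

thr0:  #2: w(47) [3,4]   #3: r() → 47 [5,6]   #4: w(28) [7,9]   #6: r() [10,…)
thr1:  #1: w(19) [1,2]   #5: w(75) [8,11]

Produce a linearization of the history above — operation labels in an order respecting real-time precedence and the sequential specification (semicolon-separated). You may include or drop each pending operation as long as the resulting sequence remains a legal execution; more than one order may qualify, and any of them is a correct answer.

#1; #2; #3; #4; #5

after step 1 (#1 w(19)): value 19
after step 2 (#2 w(47)): value 47
after step 3 (#3 r() → 47): value 47
after step 4 (#4 w(28)): value 28
after step 5 (#5 w(75)): value 75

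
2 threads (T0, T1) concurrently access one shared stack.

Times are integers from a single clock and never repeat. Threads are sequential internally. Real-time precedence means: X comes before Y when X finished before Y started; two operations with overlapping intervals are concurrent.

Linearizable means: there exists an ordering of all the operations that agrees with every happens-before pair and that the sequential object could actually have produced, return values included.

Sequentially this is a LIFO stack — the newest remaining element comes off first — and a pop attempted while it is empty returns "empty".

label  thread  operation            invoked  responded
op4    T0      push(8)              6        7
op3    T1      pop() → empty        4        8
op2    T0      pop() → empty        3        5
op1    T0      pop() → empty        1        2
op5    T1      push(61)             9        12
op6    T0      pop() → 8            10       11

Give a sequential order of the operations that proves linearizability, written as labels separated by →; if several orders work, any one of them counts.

after step 1 (op1 pop() → empty): stack <>
after step 2 (op2 pop() → empty): stack <>
after step 3 (op3 pop() → empty): stack <>
after step 4 (op4 push(8)): stack <8>
after step 5 (op6 pop() → 8): stack <>
after step 6 (op5 push(61)): stack <61>

op1 → op2 → op3 → op4 → op6 → op5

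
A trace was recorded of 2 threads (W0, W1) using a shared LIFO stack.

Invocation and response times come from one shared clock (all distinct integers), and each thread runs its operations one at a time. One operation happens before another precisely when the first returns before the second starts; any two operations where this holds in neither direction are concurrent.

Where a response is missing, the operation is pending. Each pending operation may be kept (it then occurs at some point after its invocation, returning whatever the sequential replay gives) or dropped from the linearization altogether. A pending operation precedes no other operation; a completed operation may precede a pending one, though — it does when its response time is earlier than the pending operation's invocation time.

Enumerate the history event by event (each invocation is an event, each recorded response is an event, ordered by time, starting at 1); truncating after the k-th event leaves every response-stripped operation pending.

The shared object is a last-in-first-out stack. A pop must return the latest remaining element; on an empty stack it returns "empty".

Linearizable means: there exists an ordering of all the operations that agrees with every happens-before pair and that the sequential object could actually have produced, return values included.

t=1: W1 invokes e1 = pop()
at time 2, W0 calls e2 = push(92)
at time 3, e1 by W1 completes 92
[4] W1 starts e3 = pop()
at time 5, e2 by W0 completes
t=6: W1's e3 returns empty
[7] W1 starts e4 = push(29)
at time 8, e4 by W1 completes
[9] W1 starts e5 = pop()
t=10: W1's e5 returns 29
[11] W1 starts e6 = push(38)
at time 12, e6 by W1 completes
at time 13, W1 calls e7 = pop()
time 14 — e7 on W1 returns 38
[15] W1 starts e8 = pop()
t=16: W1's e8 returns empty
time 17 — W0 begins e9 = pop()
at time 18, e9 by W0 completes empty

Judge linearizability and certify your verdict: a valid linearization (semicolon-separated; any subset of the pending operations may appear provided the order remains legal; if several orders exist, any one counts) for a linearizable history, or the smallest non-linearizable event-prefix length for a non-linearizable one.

after step 1 (e2 push(92)): stack <92>
after step 2 (e1 pop() → 92): stack <>
after step 3 (e3 pop() → empty): stack <>
after step 4 (e4 push(29)): stack <29>
after step 5 (e5 pop() → 29): stack <>
after step 6 (e6 push(38)): stack <38>
after step 7 (e7 pop() → 38): stack <>
after step 8 (e8 pop() → empty): stack <>
after step 9 (e9 pop() → empty): stack <>

linearizable — witness: e2; e1; e3; e4; e5; e6; e7; e8; e9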